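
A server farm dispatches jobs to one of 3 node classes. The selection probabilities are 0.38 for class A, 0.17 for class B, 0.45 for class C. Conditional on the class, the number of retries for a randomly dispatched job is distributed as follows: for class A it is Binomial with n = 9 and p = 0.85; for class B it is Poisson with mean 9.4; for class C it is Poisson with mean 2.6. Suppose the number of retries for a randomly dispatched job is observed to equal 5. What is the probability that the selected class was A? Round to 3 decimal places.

Likelihoods P(X=5 | ·): A: 0.0283029; B: 0.0505929; C: 0.0735394.
Posterior ∝ prior × likelihood. Numerator for A: 0.38·0.0283029 = 0.0107551.
Normalizing constant: 0.38·0.0283029 + 0.17·0.0505929 + 0.45·0.0735394 = 0.0524486.
P(A | observation) = 0.0107551 / 0.0524486 = 0.20506.

0.205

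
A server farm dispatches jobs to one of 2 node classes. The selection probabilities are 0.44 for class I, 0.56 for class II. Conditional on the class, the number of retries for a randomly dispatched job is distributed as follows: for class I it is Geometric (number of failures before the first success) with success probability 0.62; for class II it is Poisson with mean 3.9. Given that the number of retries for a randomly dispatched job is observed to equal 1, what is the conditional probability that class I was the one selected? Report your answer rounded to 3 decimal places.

0.701

Likelihoods P(X=1 | ·): I: 0.2356; II: 0.0789435.
Posterior ∝ prior × likelihood. Numerator for I: 0.44·0.2356 = 0.103664.
Normalizing constant: 0.44·0.2356 + 0.56·0.0789435 = 0.147872.
P(I | observation) = 0.103664 / 0.147872 = 0.701037.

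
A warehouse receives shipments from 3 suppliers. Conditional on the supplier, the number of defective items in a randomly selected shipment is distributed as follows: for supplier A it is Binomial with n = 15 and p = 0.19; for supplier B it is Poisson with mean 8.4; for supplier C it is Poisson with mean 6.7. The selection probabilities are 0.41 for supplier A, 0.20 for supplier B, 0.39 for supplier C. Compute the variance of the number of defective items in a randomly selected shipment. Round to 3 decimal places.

10.361

Per component, A: μ=2.85, E[X²]=10.431; B: μ=8.4, E[X²]=78.96; C: μ=6.7, E[X²]=51.59.
E[X] = 0.41·2.85 + 0.2·8.4 + 0.39·6.7 = 5.4615.
E[X²] = 0.41·10.431 + 0.2·78.96 + 0.39·51.59 = 40.1888.
Var(X) = E[X²] − (E[X])² = 40.1888 − 29.828 = 10.3608.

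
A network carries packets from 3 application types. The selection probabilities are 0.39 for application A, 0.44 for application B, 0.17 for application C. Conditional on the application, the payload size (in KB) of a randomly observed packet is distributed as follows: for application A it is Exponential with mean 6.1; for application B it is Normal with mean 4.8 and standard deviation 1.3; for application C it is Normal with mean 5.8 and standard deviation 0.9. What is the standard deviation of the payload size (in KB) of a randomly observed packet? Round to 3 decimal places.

3.970

Per component, A: μ=6.1, E[X²]=74.42; B: μ=4.8, E[X²]=24.73; C: μ=5.8, E[X²]=34.45.
E[X] = 0.39·6.1 + 0.44·4.8 + 0.17·5.8 = 5.477.
E[X²] = 0.39·74.42 + 0.44·24.73 + 0.17·34.45 = 45.7615.
Var(X) = E[X²] − (E[X])² = 45.7615 − 29.9975 = 15.764.
SD(X) = √15.764 = 3.97039.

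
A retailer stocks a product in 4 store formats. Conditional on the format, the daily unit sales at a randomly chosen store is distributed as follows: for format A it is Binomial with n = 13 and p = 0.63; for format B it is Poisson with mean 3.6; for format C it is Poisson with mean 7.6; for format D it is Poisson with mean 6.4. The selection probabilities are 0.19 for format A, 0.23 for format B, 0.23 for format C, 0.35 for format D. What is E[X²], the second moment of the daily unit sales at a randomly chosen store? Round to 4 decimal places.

48.7378

For each component E[X²] = Var + (mean)², giving A: 70.1064; B: 16.56; C: 65.36; D: 47.36.
Overall E[X²] = 0.19·70.1064 + 0.23·16.56 + 0.23·65.36 + 0.35·47.36 = 48.7378.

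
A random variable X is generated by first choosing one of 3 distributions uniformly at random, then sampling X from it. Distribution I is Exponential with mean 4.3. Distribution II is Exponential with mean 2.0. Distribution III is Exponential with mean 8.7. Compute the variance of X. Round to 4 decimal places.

40.4533

Per component, I: μ=4.3, E[X²]=36.98; II: μ=2, E[X²]=8; III: μ=8.7, E[X²]=151.38.
E[X] = 0.333333·4.3 + 0.333333·2 + 0.333333·8.7 = 5.
E[X²] = 0.333333·36.98 + 0.333333·8 + 0.333333·151.38 = 65.4533.
Var(X) = E[X²] − (E[X])² = 65.4533 − 25 = 40.4533.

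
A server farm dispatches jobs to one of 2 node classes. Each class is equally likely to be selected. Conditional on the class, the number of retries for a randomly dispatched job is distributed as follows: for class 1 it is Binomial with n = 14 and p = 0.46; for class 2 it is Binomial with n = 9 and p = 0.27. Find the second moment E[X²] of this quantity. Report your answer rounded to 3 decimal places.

For each component E[X²] = Var + (mean)², giving 1: 44.9512; 2: 7.6788.
Overall E[X²] = 0.5·44.9512 + 0.5·7.6788 = 26.315.

26.315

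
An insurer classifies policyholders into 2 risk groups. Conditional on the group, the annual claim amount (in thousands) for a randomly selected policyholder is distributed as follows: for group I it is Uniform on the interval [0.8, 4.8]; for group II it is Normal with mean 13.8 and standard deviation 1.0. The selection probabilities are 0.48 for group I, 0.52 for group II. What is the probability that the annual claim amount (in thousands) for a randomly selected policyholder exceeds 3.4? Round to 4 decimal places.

Conditional on each group, P(X > 3.4): I: 0.35; II: 1.
By total probability, P(X > 3.4) = 0.48·0.35 + 0.52·1 = 0.688.

0.6880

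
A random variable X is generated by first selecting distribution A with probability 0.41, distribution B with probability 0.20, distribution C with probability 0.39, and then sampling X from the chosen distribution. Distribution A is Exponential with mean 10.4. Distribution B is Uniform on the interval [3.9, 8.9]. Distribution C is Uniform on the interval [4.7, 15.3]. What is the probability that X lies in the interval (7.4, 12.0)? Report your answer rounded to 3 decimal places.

0.301

Conditional on each component, P(7.4 < X < 12.0): A: 0.175467; B: 0.3; C: 0.433962.
By total probability, P(7.4 < X < 12.0) = 0.41·0.175467 + 0.2·0.3 + 0.39·0.433962 = 0.301187.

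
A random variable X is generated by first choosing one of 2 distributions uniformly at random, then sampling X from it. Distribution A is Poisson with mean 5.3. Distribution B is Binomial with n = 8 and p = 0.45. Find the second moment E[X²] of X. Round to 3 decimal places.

For each component E[X²] = Var + (mean)², giving A: 33.39; B: 14.94.
Overall E[X²] = 0.5·33.39 + 0.5·14.94 = 24.165.

24.165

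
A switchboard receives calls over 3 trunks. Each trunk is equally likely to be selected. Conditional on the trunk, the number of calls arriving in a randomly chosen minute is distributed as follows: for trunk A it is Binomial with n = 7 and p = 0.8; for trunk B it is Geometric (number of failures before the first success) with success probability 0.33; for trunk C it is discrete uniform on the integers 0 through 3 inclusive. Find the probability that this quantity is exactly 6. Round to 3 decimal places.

Conditional on each trunk, P(X = 6): A: 0.367002; B: 0.0298513; C: 0.
By total probability, P(X = 6) = 0.333333·0.367002 + 0.333333·0.0298513 + 0.333333·0 = 0.132284.

0.132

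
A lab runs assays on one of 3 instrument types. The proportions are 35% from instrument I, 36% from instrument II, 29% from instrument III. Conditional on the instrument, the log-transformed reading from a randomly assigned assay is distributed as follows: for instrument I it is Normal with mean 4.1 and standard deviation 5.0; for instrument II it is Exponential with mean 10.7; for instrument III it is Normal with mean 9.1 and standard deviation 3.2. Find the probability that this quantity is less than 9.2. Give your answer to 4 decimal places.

Conditional on each instrument, P(X < 9.2): I: 0.846136; II: 0.576759; III: 0.512465.
By total probability, P(X < 9.2) = 0.35·0.846136 + 0.36·0.576759 + 0.29·0.512465 = 0.652396.

0.6524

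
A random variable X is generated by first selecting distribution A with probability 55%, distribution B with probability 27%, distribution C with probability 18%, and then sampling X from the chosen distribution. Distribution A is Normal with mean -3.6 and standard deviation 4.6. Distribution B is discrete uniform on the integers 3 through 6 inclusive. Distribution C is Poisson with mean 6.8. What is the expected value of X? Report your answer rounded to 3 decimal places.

0.459

Component means — A: -3.6; B: 4.5; C: 6.8.
E[X] = 0.55·-3.6 + 0.27·4.5 + 0.18·6.8 = 0.459.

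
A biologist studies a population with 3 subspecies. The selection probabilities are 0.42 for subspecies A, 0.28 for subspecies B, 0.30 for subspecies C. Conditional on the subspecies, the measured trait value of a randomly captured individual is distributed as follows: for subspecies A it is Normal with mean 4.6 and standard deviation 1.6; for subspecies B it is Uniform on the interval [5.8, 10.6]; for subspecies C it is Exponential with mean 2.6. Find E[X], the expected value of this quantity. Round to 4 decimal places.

Component means — A: 4.6; B: 8.2; C: 2.6.
E[X] = 0.42·4.6 + 0.28·8.2 + 0.3·2.6 = 5.008.

5.0080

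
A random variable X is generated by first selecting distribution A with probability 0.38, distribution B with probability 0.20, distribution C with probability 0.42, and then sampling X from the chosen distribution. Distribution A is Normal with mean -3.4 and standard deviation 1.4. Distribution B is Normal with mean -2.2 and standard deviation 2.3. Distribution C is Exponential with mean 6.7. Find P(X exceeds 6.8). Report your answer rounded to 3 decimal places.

0.152

Conditional on each component, P(X > 6.8): A: 1.59983e-13; B: 4.55701e-05; C: 0.362429.
By total probability, P(X > 6.8) = 0.38·1.59983e-13 + 0.2·4.55701e-05 + 0.42·0.362429 = 0.152229.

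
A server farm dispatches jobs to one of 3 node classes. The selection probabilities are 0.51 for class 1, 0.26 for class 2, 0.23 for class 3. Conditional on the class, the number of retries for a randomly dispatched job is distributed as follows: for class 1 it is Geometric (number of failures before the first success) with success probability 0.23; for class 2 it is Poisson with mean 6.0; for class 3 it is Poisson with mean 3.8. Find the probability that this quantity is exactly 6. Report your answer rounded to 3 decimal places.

Conditional on each class, P(X = 6): 1: 0.0479371; 2: 0.160623; 3: 0.0935513.
By total probability, P(X = 6) = 0.51·0.0479371 + 0.26·0.160623 + 0.23·0.0935513 = 0.0877268.

0.088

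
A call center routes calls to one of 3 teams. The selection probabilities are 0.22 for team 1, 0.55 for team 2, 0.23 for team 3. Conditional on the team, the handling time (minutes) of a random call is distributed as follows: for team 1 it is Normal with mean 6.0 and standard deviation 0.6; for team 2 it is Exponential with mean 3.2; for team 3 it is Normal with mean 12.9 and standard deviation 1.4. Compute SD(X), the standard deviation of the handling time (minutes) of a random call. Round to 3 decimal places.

4.628

Per component, 1: μ=6, E[X²]=36.36; 2: μ=3.2, E[X²]=20.48; 3: μ=12.9, E[X²]=168.37.
E[X] = 0.22·6 + 0.55·3.2 + 0.23·12.9 = 6.047.
E[X²] = 0.22·36.36 + 0.55·20.48 + 0.23·168.37 = 57.9883.
Var(X) = E[X²] − (E[X])² = 57.9883 − 36.5662 = 21.4221.
SD(X) = √21.4221 = 4.6284.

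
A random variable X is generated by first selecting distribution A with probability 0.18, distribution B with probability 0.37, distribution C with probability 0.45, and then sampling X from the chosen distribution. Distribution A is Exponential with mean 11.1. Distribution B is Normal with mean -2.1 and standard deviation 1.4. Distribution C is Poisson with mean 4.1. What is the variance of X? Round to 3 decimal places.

46.722

Per component, A: μ=11.1, E[X²]=246.42; B: μ=-2.1, E[X²]=6.37; C: μ=4.1, E[X²]=20.91.
E[X] = 0.18·11.1 + 0.37·-2.1 + 0.45·4.1 = 3.066.
E[X²] = 0.18·246.42 + 0.37·6.37 + 0.45·20.91 = 56.122.
Var(X) = E[X²] − (E[X])² = 56.122 − 9.40036 = 46.7216.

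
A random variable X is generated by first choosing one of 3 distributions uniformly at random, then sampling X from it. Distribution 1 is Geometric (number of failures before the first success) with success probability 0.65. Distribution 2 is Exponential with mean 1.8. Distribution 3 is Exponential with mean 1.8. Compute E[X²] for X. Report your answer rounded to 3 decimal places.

For each component E[X²] = Var + (mean)², giving 1: 1.11834; 2: 6.48; 3: 6.48.
Overall E[X²] = 0.333333·1.11834 + 0.333333·6.48 + 0.333333·6.48 = 4.69278.

4.693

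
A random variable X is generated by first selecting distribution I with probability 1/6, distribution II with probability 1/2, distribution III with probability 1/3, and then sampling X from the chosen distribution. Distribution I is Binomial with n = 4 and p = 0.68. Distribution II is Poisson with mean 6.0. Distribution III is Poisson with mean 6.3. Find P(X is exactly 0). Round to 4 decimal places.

Conditional on each component, P(X = 0): I: 0.0104858; II: 0.00247875; III: 0.0018363.
By total probability, P(X = 0) = 0.166667·0.0104858 + 0.5·0.00247875 + 0.333333·0.0018363 = 0.0035991.

0.0036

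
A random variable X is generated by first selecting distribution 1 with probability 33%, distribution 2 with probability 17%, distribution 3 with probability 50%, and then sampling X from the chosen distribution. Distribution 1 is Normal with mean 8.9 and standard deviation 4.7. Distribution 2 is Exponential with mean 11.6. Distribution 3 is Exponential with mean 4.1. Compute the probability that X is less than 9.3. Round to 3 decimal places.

0.718

Conditional on each component, P(X < 9.3): 1: 0.533912; 2: 0.551445; 3: 0.896511.
By total probability, P(X < 9.3) = 0.33·0.533912 + 0.17·0.551445 + 0.5·0.896511 = 0.718192.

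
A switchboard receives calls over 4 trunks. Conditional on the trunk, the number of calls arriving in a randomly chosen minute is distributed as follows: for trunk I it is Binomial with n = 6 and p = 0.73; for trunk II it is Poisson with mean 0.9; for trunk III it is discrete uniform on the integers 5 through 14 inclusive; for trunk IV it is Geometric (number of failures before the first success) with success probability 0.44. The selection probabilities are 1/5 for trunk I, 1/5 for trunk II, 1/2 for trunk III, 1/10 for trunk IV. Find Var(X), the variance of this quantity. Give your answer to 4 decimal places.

Per component, I: μ=4.38, E[X²]=20.367; II: μ=0.9, E[X²]=1.71; III: μ=9.5, E[X²]=98.5; IV: μ=1.27273, E[X²]=4.5124.
E[X] = 0.2·4.38 + 0.2·0.9 + 0.5·9.5 + 0.1·1.27273 = 5.93327.
E[X²] = 0.2·20.367 + 0.2·1.71 + 0.5·98.5 + 0.1·4.5124 = 54.1166.
Var(X) = E[X²] − (E[X])² = 54.1166 − 35.2037 = 18.9129.

18.9129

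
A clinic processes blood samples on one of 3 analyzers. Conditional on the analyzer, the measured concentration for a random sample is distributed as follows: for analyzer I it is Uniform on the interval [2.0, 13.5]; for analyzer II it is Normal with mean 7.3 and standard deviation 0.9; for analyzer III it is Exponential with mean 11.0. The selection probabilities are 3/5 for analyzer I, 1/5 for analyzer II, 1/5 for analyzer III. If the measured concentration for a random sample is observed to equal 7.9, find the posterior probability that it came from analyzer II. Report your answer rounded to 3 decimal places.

0.538

Likelihoods f(7.9 | ·): I: 0.0869565; II: 0.354942; III: 0.0443307.
Posterior ∝ prior × likelihood. Numerator for II: 0.2·0.354942 = 0.0709884.
Normalizing constant: 0.6·0.0869565 + 0.2·0.354942 + 0.2·0.0443307 = 0.132029.
P(II | observation) = 0.0709884 / 0.132029 = 0.537675.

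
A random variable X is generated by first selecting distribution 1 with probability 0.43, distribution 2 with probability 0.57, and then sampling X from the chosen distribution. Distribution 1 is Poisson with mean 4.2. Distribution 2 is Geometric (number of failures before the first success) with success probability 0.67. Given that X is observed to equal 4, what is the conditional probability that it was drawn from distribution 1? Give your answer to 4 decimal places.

0.9486

Likelihoods P(X=4 | ·): 1: 0.194424; 2: 0.00794567.
Posterior ∝ prior × likelihood. Numerator for 1: 0.43·0.194424 = 0.0836022.
Normalizing constant: 0.43·0.194424 + 0.57·0.00794567 = 0.0881312.
P(1 | observation) = 0.0836022 / 0.0881312 = 0.94861.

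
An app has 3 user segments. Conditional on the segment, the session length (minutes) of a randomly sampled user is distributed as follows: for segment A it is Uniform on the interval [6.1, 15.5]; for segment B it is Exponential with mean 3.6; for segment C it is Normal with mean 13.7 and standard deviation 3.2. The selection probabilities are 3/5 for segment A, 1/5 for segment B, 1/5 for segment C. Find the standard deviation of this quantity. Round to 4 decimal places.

Per component, A: μ=10.8, E[X²]=124.003; B: μ=3.6, E[X²]=25.92; C: μ=13.7, E[X²]=197.93.
E[X] = 0.6·10.8 + 0.2·3.6 + 0.2·13.7 = 9.94.
E[X²] = 0.6·124.003 + 0.2·25.92 + 0.2·197.93 = 119.172.
Var(X) = E[X²] − (E[X])² = 119.172 − 98.8036 = 20.3684.
SD(X) = √20.3684 = 4.51314.

4.5131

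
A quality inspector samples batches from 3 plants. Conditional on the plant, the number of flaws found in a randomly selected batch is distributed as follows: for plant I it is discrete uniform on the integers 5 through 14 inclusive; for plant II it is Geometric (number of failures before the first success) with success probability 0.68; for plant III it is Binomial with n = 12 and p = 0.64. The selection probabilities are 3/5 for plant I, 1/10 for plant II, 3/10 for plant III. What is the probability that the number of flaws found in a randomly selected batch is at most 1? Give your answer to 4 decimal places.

0.0898

Conditional on each plant, P(X ≤ 1): I: 0; II: 0.8976; III: 0.000105824.
By total probability, P(X ≤ 1) = 0.6·0 + 0.1·0.8976 + 0.3·0.000105824 = 0.0897917.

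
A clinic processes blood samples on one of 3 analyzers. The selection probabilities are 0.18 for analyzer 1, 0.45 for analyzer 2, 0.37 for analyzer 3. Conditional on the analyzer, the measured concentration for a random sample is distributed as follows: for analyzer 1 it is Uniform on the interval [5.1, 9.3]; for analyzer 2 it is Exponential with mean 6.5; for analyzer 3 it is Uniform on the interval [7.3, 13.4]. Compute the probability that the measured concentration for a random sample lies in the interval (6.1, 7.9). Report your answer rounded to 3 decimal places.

0.156

Conditional on each analyzer, P(6.1 < X < 7.9): 1: 0.428571; 2: 0.0946333; 3: 0.0983607.
By total probability, P(6.1 < X < 7.9) = 0.18·0.428571 + 0.45·0.0946333 + 0.37·0.0983607 = 0.156121.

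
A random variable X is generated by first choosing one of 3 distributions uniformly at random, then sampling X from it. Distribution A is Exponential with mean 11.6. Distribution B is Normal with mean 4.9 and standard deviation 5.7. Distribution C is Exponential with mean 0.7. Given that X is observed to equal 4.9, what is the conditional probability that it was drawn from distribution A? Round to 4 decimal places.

Likelihoods f(4.9 | ·): A: 0.0565054; B: 0.0699899; C: 0.00130269.
Posterior ∝ prior × likelihood. Numerator for A: 0.333333·0.0565054 = 0.0188351.
Normalizing constant: 0.333333·0.0565054 + 0.333333·0.0699899 + 0.333333·0.00130269 = 0.0425993.
P(A | observation) = 0.0188351 / 0.0425993 = 0.442146.

0.4421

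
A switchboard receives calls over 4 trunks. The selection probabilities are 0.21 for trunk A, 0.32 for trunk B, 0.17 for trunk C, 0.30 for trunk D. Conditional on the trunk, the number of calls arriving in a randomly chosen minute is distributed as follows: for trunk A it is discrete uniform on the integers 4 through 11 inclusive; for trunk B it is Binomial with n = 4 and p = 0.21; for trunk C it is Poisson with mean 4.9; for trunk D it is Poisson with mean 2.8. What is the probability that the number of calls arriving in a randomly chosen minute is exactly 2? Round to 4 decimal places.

Conditional on each trunk, P(X = 2): A: 0; B: 0.165137; C: 0.0893962; D: 0.238375.
By total probability, P(X = 2) = 0.21·0 + 0.32·0.165137 + 0.17·0.0893962 + 0.3·0.238375 = 0.139554.

0.1396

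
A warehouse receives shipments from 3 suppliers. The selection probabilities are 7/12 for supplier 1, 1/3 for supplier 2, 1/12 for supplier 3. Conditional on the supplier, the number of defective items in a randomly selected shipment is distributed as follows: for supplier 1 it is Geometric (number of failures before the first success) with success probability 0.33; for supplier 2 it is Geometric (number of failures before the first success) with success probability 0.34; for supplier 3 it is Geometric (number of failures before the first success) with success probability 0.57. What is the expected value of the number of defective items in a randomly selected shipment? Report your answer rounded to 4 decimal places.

1.8943

Component means — 1: 2.0303; 2: 1.94118; 3: 0.754386.
E[X] = 0.583333·2.0303 + 0.333333·1.94118 + 0.0833333·0.754386 = 1.89427.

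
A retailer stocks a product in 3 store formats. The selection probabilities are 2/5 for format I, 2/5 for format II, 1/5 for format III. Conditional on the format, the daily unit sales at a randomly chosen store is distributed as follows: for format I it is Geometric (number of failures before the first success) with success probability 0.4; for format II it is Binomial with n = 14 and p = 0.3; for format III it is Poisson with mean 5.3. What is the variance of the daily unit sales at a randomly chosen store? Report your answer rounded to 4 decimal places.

Per component, I: μ=1.5, E[X²]=6; II: μ=4.2, E[X²]=20.58; III: μ=5.3, E[X²]=33.39.
E[X] = 0.4·1.5 + 0.4·4.2 + 0.2·5.3 = 3.34.
E[X²] = 0.4·6 + 0.4·20.58 + 0.2·33.39 = 17.31.
Var(X) = E[X²] − (E[X])² = 17.31 − 11.1556 = 6.1544.

6.1544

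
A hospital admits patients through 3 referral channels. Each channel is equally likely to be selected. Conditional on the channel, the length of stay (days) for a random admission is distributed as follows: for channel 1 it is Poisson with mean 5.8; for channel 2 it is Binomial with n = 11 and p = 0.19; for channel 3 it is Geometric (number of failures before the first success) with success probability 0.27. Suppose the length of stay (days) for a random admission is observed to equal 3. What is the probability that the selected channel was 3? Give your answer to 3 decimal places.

Likelihoods P(X=3 | ·): 1: 0.098452; 2: 0.209713; 3: 0.105035.
Posterior ∝ prior × likelihood. Numerator for 3: 0.333333·0.105035 = 0.0350115.
Normalizing constant: 0.333333·0.098452 + 0.333333·0.209713 + 0.333333·0.105035 = 0.137733.
P(3 | observation) = 0.0350115 / 0.137733 = 0.254198.

0.254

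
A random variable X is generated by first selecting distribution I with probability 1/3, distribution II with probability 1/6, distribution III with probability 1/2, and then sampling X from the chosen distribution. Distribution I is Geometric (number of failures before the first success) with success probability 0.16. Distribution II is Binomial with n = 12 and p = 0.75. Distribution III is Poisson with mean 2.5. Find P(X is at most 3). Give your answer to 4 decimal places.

0.5462

Conditional on each component, P(X ≤ 3): I: 0.502129; II: 0.000391662; III: 0.757576.
By total probability, P(X ≤ 3) = 0.333333·0.502129 + 0.166667·0.000391662 + 0.5·0.757576 = 0.54623.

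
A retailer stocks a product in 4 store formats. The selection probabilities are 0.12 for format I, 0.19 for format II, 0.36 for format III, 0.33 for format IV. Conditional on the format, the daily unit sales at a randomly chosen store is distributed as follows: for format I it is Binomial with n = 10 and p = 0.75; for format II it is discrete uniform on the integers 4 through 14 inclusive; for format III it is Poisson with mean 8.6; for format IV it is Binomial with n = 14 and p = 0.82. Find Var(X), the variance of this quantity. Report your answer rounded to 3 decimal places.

Per component, I: μ=7.5, E[X²]=58.125; II: μ=9, E[X²]=91; III: μ=8.6, E[X²]=82.56; IV: μ=11.48, E[X²]=133.857.
E[X] = 0.12·7.5 + 0.19·9 + 0.36·8.6 + 0.33·11.48 = 9.4944.
E[X²] = 0.12·58.125 + 0.19·91 + 0.36·82.56 + 0.33·133.857 = 98.1593.
Var(X) = E[X²] − (E[X])² = 98.1593 − 90.1436 = 8.01571.

8.016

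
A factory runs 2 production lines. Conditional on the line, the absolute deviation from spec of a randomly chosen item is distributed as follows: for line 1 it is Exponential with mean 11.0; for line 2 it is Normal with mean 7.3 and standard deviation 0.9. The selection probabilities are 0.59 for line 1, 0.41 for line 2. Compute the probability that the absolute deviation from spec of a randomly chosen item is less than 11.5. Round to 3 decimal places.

0.793

Conditional on each line, P(X < 11.5): 1: 0.648468; 2: 0.999998.
By total probability, P(X < 11.5) = 0.59·0.648468 + 0.41·0.999998 = 0.792595.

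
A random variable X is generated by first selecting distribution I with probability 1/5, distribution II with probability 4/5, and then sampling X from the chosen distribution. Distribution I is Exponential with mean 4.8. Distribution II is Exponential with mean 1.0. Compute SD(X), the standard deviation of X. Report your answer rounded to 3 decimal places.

Per component, I: μ=4.8, E[X²]=46.08; II: μ=1, E[X²]=2.
E[X] = 0.2·4.8 + 0.8·1 = 1.76.
E[X²] = 0.2·46.08 + 0.8·2 = 10.816.
Var(X) = E[X²] − (E[X])² = 10.816 − 3.0976 = 7.7184.
SD(X) = √7.7184 = 2.7782.

2.778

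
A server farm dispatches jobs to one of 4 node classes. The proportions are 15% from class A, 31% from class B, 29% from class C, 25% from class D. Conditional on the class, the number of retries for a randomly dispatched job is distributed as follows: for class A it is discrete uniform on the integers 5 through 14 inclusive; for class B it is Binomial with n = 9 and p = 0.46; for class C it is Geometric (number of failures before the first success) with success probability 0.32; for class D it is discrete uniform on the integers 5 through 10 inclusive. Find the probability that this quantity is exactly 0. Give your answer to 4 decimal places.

Conditional on each class, P(X = 0): A: 0; B: 0.00390431; C: 0.32; D: 0.
By total probability, P(X = 0) = 0.15·0 + 0.31·0.00390431 + 0.29·0.32 + 0.25·0 = 0.0940103.

0.0940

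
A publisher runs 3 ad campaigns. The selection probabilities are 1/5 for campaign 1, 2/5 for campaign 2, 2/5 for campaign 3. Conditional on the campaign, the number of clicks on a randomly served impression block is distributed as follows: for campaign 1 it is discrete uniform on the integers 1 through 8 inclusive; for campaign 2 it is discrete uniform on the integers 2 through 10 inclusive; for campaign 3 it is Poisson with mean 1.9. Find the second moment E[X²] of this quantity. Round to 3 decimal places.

24.371

For each component E[X²] = Var + (mean)², giving 1: 25.5; 2: 42.6667; 3: 5.51.
Overall E[X²] = 0.2·25.5 + 0.4·42.6667 + 0.4·5.51 = 24.3707.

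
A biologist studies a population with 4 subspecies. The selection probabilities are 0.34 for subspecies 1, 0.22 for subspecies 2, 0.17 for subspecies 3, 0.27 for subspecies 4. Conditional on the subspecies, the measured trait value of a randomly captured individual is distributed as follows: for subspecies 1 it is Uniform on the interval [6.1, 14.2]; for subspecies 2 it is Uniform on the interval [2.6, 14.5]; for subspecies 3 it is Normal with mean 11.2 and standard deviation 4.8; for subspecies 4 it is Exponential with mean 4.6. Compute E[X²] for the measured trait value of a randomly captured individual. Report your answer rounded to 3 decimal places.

For each component E[X²] = Var + (mean)², giving 1: 108.49; 2: 84.9033; 3: 148.48; 4: 42.32.
Overall E[X²] = 0.34·108.49 + 0.22·84.9033 + 0.17·148.48 + 0.27·42.32 = 92.2333.

92.233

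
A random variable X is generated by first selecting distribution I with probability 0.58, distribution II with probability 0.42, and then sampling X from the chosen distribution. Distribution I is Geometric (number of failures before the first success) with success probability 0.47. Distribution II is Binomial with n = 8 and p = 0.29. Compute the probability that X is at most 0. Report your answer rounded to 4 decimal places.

0.2997

Conditional on each component, P(X ≤ 0): I: 0.47; II: 0.0645754.
By total probability, P(X ≤ 0) = 0.58·0.47 + 0.42·0.0645754 = 0.299722.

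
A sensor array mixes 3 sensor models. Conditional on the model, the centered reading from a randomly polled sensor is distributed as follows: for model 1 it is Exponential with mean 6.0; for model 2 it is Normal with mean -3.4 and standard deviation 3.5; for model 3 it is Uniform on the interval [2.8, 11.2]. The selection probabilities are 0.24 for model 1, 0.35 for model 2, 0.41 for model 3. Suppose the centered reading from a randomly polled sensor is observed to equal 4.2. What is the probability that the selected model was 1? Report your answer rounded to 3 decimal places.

Likelihoods f(4.2 | ·): 1: 0.0827642; 2: 0.0107887; 3: 0.119048.
Posterior ∝ prior × likelihood. Numerator for 1: 0.24·0.0827642 = 0.0198634.
Normalizing constant: 0.24·0.0827642 + 0.35·0.0107887 + 0.41·0.119048 = 0.072449.
P(1 | observation) = 0.0198634 / 0.072449 = 0.274171.

0.274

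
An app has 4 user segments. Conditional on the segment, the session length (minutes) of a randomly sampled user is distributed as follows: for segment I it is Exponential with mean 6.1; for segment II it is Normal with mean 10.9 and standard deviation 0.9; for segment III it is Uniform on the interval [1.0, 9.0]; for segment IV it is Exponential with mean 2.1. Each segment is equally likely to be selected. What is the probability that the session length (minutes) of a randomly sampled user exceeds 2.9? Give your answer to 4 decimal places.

Conditional on each segment, P(X > 2.9): I: 0.62163; II: 1; III: 0.7625; IV: 0.251339.
By total probability, P(X > 2.9) = 0.25·0.62163 + 0.25·1 + 0.25·0.7625 + 0.25·0.251339 = 0.658867.

0.6589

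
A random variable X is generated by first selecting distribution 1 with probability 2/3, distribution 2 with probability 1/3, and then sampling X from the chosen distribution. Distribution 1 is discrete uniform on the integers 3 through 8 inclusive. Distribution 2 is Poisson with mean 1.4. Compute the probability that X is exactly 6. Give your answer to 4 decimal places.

0.1120

Conditional on each component, P(X = 6): 1: 0.166667; 2: 0.00257883.
By total probability, P(X = 6) = 0.666667·0.166667 + 0.333333·0.00257883 = 0.111971.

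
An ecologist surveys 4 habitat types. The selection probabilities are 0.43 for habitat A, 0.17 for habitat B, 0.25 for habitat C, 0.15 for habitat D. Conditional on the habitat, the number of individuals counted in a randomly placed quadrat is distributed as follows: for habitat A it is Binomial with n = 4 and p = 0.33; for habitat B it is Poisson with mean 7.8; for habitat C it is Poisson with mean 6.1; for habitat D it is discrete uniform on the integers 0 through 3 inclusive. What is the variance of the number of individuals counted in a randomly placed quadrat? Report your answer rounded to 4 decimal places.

Per component, A: μ=1.32, E[X²]=2.6268; B: μ=7.8, E[X²]=68.64; C: μ=6.1, E[X²]=43.31; D: μ=1.5, E[X²]=3.5.
E[X] = 0.43·1.32 + 0.17·7.8 + 0.25·6.1 + 0.15·1.5 = 3.6436.
E[X²] = 0.43·2.6268 + 0.17·68.64 + 0.25·43.31 + 0.15·3.5 = 24.1508.
Var(X) = E[X²] − (E[X])² = 24.1508 − 13.2758 = 10.875.

10.8750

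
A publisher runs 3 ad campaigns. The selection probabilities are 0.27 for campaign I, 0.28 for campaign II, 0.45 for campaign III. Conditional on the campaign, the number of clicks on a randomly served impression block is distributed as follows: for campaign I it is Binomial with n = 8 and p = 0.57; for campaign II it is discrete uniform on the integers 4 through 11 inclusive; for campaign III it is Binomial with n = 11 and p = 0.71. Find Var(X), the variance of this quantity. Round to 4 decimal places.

4.9675

Per component, I: μ=4.56, E[X²]=22.7544; II: μ=7.5, E[X²]=61.5; III: μ=7.81, E[X²]=63.261.
E[X] = 0.27·4.56 + 0.28·7.5 + 0.45·7.81 = 6.8457.
E[X²] = 0.27·22.7544 + 0.28·61.5 + 0.45·63.261 = 51.8311.
Var(X) = E[X²] − (E[X])² = 51.8311 − 46.8636 = 4.96753.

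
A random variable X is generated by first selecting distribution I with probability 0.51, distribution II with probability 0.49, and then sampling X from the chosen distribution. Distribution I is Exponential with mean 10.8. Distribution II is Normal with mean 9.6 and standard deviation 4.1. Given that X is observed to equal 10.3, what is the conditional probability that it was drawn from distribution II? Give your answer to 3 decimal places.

0.721

Likelihoods f(10.3 | ·): I: 0.035677; II: 0.0958951.
Posterior ∝ prior × likelihood. Numerator for II: 0.49·0.0958951 = 0.0469886.
Normalizing constant: 0.51·0.035677 + 0.49·0.0958951 = 0.0651839.
P(II | observation) = 0.0469886 / 0.0651839 = 0.720863.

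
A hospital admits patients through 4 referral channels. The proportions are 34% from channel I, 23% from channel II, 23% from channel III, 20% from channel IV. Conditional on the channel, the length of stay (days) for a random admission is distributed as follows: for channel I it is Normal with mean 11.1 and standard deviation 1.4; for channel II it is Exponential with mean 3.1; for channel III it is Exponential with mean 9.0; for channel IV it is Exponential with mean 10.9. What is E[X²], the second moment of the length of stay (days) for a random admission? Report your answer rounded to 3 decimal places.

131.762

For each component E[X²] = Var + (mean)², giving I: 125.17; II: 19.22; III: 162; IV: 237.62.
Overall E[X²] = 0.34·125.17 + 0.23·19.22 + 0.23·162 + 0.2·237.62 = 131.762.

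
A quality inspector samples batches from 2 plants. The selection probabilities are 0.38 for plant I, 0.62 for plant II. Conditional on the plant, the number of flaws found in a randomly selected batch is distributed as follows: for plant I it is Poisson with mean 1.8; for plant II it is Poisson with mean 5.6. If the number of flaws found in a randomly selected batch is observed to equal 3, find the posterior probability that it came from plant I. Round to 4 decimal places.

0.4764

Likelihoods P(X=3 | ·): I: 0.160671; II: 0.108234.
Posterior ∝ prior × likelihood. Numerator for I: 0.38·0.160671 = 0.0610548.
Normalizing constant: 0.38·0.160671 + 0.62·0.108234 = 0.12816.
P(I | observation) = 0.0610548 / 0.12816 = 0.476396.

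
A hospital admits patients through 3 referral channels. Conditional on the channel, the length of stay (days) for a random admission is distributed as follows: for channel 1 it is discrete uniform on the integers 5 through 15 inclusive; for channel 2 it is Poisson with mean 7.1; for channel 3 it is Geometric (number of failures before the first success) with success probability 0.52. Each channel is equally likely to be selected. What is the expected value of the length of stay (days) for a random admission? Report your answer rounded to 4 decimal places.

6.0077

Component means — 1: 10; 2: 7.1; 3: 0.923077.
E[X] = 0.333333·10 + 0.333333·7.1 + 0.333333·0.923077 = 6.00769.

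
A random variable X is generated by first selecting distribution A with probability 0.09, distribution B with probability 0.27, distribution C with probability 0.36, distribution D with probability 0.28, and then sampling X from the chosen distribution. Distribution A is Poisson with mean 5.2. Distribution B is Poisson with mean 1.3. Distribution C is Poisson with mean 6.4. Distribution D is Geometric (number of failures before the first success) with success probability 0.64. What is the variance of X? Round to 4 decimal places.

10.3315

Per component, A: μ=5.2, E[X²]=32.24; B: μ=1.3, E[X²]=2.99; C: μ=6.4, E[X²]=47.36; D: μ=0.5625, E[X²]=1.19531.
E[X] = 0.09·5.2 + 0.27·1.3 + 0.36·6.4 + 0.28·0.5625 = 3.2805.
E[X²] = 0.09·32.24 + 0.27·2.99 + 0.36·47.36 + 0.28·1.19531 = 21.0932.
Var(X) = E[X²] − (E[X])² = 21.0932 − 10.7617 = 10.3315.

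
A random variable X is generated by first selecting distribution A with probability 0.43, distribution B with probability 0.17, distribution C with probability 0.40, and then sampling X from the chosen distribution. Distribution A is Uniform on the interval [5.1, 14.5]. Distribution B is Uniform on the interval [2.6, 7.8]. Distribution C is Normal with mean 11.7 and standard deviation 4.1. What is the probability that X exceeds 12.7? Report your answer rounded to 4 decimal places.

Conditional on each component, P(X > 12.7): A: 0.191489; B: 0; C: 0.403653.
By total probability, P(X > 12.7) = 0.43·0.191489 + 0.17·0 + 0.4·0.403653 = 0.243802.

0.2438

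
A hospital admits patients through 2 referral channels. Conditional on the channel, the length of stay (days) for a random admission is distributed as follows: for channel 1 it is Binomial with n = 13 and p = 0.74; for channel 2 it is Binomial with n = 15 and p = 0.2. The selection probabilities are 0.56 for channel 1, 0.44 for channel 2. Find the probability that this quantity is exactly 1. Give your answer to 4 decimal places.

0.0581

Conditional on each channel, P(X = 1): 1: 9.18027e-07; 2: 0.131941.
By total probability, P(X = 1) = 0.56·9.18027e-07 + 0.44·0.131941 = 0.0580547.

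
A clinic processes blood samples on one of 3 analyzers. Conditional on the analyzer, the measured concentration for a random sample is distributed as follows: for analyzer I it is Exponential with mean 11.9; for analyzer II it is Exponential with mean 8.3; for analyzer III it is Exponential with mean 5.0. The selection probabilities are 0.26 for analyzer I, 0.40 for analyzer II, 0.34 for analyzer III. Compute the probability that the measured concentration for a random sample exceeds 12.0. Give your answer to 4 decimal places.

0.2199

Conditional on each analyzer, P(X > 12.0): I: 0.364801; II: 0.235562; III: 0.090718.
By total probability, P(X > 12.0) = 0.26·0.364801 + 0.4·0.235562 + 0.34·0.090718 = 0.219917.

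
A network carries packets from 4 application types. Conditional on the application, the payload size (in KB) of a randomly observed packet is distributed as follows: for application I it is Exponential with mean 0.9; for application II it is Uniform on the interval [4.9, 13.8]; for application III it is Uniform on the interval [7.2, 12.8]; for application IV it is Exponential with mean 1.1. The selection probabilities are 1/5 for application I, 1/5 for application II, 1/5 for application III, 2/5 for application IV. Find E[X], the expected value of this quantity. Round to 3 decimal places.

Component means — I: 0.9; II: 9.35; III: 10; IV: 1.1.
E[X] = 0.2·0.9 + 0.2·9.35 + 0.2·10 + 0.4·1.1 = 4.49.

4.490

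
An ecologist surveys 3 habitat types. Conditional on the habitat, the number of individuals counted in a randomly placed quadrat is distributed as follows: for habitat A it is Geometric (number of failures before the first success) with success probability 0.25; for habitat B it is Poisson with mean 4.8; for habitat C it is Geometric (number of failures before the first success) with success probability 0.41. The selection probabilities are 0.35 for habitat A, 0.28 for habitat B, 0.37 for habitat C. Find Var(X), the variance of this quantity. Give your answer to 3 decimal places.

Per component, A: μ=3, E[X²]=21; B: μ=4.8, E[X²]=27.84; C: μ=1.43902, E[X²]=5.58061.
E[X] = 0.35·3 + 0.28·4.8 + 0.37·1.43902 = 2.92644.
E[X²] = 0.35·21 + 0.28·27.84 + 0.37·5.58061 = 17.21.
Var(X) = E[X²] − (E[X])² = 17.21 − 8.56405 = 8.64598.

8.646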